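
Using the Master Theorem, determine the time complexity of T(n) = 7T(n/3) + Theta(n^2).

Master Theorem for T(n) = 7T(n/3) + O(n^2):

a = 7, b = 3, c = 2
log_b(a) = log_3(7) = 1.7712

Case 3: c = 2 > log_3(7) = 1.7712
T(n) = O(n^2) = O(n^2)

For T(n) = 7T(n/3) + O(n^2): log_3(7) = 1.7712. This is Case 3 of the Master Theorem (c > log_b(a), work dominated by root), giving O(n^2).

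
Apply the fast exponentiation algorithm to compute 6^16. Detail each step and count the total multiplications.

Computing 6^16 by squaring (build up from 6^1; each line after the first costs one multiplication):

6^1 = 6
6^2 = (6^1)^2 = 6^2 = 36
6^4 = (6^2)^2 = 36^2 = 1296
6^8 = (6^4)^2 = 1296^2 = 1679616
6^16 = (6^8)^2 = 1679616^2 = 2821109907456

Result: 2821109907456
Multiplications needed: 4 (4 lines after 6^1)

6^16 = 2821109907456. Using exponentiation by squaring, this requires 4 multiplications. The key idea: if the exponent is even, square the half-power; if odd, multiply by the base once.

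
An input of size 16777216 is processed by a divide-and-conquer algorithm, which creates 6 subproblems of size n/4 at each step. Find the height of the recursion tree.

For divide and conquer with division factor 4:

Problem sizes at each level:
Level 0: 16777216
Level 1: 4194304
Level 2: 1048576
Level 3: 262144
Level 4: 65536
Level 5: 16384
Level 6: 4096
Level 7: 1024
Level 8: 256
Level 9: 64
Level 10: 16
Level 11: 4
Level 12: 1

The root is level 0 and the size-1 base case is level 12 (the tree spans levels 0 through 12, i.e. 13 levels counting the root), so the depth is the number of divisions: log_4(16777216) = 12

The recursion tree depth is log_4(16777216) = 12. At each level, the problem size is divided by 4, so it takes 12 divisions to reduce to a base case of size 1. The algorithm makes 6 recursive calls at each level.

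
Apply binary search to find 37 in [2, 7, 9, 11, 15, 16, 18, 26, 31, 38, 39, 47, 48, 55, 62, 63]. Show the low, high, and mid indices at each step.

Binary search for 37 in [2, 7, 9, 11, 15, 16, 18, 26, 31, 38, 39, 47, 48, 55, 62, 63]:

lo=0, hi=15, mid=7, arr[mid]=26 -> 26 < 37, search right half
lo=8, hi=15, mid=11, arr[mid]=47 -> 47 > 37, search left half
lo=8, hi=10, mid=9, arr[mid]=38 -> 38 > 37, search left half
lo=8, hi=8, mid=8, arr[mid]=31 -> 31 < 37, search right half
lo=9 > hi=8, target 37 not found

Binary search determines that 37 is not in the array after 4 comparisons. The search space was exhausted without finding the target.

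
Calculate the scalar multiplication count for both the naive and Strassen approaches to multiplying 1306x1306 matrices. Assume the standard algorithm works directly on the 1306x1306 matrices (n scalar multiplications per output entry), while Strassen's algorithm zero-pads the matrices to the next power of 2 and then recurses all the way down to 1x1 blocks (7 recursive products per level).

Matrix multiplication for 1306x1306 matrices:

Strassen's algorithm requires power-of-2 dimensions. Pad 1306x1306 to 2048x2048 (next power of 2).

Standard algorithm: 1306^3 = 2227560616 multiplications
Strassen's algorithm: 7^(log2(2048)) = 7^11 = 1977326743 multiplications
Savings: 2227560616 - 1977326743 = 250233873 multiplications

Standard: 2227560616 multiplications (1306^3). Strassen: 1977326743 multiplications (7^11, after padding to 2048x2048). Strassen reduces 8 recursive multiplications to 7 at each level.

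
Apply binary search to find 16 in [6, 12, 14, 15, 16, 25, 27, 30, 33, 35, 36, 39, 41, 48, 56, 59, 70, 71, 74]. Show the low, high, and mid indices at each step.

Binary search for 16 in [6, 12, 14, 15, 16, 25, 27, 30, 33, 35, 36, 39, 41, 48, 56, 59, 70, 71, 74]:

lo=0, hi=18, mid=9, arr[mid]=35 -> 35 > 16, search left half
lo=0, hi=8, mid=4, arr[mid]=16 -> Found target at index 4!

Binary search finds 16 at index 4 after 2 comparisons. The search repeatedly halves the search space by comparing with the middle element.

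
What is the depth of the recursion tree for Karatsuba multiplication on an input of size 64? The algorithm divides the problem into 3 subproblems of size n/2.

For divide and conquer with division factor 2:

Problem sizes at each level:
Level 0: 64
Level 1: 32
Level 2: 16
Level 3: 8
Level 4: 4
Level 5: 2
Level 6: 1

The root is level 0 and the size-1 base case is level 6 (the tree spans levels 0 through 6, i.e. 7 levels counting the root), so the depth is the number of divisions: log_2(64) = 6

The recursion tree depth is log_2(64) = 6. At each level, the problem size is divided by 2, so it takes 6 divisions to reduce to a base case of size 1. The algorithm makes 3 recursive calls at each level.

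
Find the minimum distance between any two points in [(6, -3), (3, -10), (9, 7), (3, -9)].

Computing all pairwise distances among 4 points:

d((6, -3), (3, -10)) = 7.6158
d((6, -3), (9, 7)) = 10.4403
d((6, -3), (3, -9)) = 6.7082
d((3, -10), (9, 7)) = 18.0278
d((3, -10), (3, -9)) = 1.0 <-- minimum
d((9, 7), (3, -9)) = 17.088

Closest pair: (3, -10) and (3, -9) with distance 1.0

The closest pair is (3, -10) and (3, -9) with Euclidean distance 1.0. For 4 points, brute-force pairwise comparison is shown above. For large n, the divide-and-conquer algorithm (sort by x, recurse on halves, check the dividing strip) achieves O(n log n).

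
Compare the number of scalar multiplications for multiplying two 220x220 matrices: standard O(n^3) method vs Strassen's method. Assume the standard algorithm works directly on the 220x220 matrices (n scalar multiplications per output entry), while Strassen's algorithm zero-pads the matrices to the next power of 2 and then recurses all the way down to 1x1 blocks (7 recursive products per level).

Matrix multiplication for 220x220 matrices:

Strassen's algorithm requires power-of-2 dimensions. Pad 220x220 to 256x256 (next power of 2).

Standard algorithm: 220^3 = 10648000 multiplications
Strassen's algorithm: 7^(log2(256)) = 7^8 = 5764801 multiplications
Savings: 10648000 - 5764801 = 4883199 multiplications

Standard: 10648000 multiplications (220^3). Strassen: 5764801 multiplications (7^8, after padding to 256x256). Strassen reduces 8 recursive multiplications to 7 at each level.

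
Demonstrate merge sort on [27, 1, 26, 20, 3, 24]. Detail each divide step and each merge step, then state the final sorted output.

Merge sort trace:

Split: [27, 1, 26, 20, 3, 24] -> [27, 1, 26] and [20, 3, 24]
  Split: [27, 1, 26] -> [27] and [1, 26]
    Split: [1, 26] -> [1] and [26]
    Merge: [1] + [26] -> [1, 26]
  Merge: [27] + [1, 26] -> [1, 26, 27]
  Split: [20, 3, 24] -> [20] and [3, 24]
    Split: [3, 24] -> [3] and [24]
    Merge: [3] + [24] -> [3, 24]
  Merge: [20] + [3, 24] -> [3, 20, 24]
Merge: [1, 26, 27] + [3, 20, 24] -> [1, 3, 20, 24, 26, 27]

Final sorted array: [1, 3, 20, 24, 26, 27]

The merge sort proceeds by recursively splitting the array and merging sorted halves.
After all merges, the sorted array is [1, 3, 20, 24, 26, 27].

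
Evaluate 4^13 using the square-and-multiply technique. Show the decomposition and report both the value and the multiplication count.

Computing 4^13 by squaring (build up from 4^1; each line after the first costs one multiplication):

4^1 = 4
4^2 = (4^1)^2 = 4^2 = 16
4^3 = 4 * 4^2 = 4 * 16 = 64
4^6 = (4^3)^2 = 64^2 = 4096
4^12 = (4^6)^2 = 4096^2 = 16777216
4^13 = 4 * 4^12 = 4 * 16777216 = 67108864

Result: 67108864
Multiplications needed: 5 (5 lines after 4^1)

4^13 = 67108864. Using exponentiation by squaring, this requires 5 multiplications. The key idea: if the exponent is even, square the half-power; if odd, multiply by the base once.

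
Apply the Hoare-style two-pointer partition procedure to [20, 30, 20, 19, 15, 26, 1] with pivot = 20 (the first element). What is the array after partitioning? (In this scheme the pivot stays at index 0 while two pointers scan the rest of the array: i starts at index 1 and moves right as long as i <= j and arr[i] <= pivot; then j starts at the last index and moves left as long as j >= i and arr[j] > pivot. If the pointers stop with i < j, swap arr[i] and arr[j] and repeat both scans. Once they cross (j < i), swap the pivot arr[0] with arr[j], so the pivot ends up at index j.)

Hoare-style two-pointer partition with pivot = 20:

Initial array: [20, 30, 20, 19, 15, 26, 1]

Pointers start at i = 1, j = 6.
i stops at index 1 (arr[1]=30 > 20), j stops at index 6 (arr[6]=1 <= 20): swap arr[1] and arr[6], array becomes [20, 1, 20, 19, 15, 26, 30]
i ends at 5, j ends at 4: the pointers have crossed (j < i), so scanning stops.

Swap pivot arr[0] with arr[4] to place pivot at position 4: [15, 1, 20, 19, 20, 26, 30]
Pivot position: 4

After partitioning with pivot 20, the array becomes [15, 1, 20, 19, 20, 26, 30]. The pivot is placed at index 4. All elements to the left of the pivot are <= 20, and all elements to the right are > 20.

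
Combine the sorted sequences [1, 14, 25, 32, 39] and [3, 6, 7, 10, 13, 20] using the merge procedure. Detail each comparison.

Merging process:

Compare 1 vs 3: take 1 from left. Merged: [1]
Compare 14 vs 3: take 3 from right. Merged: [1, 3]
Compare 14 vs 6: take 6 from right. Merged: [1, 3, 6]
Compare 14 vs 7: take 7 from right. Merged: [1, 3, 6, 7]
Compare 14 vs 10: take 10 from right. Merged: [1, 3, 6, 7, 10]
Compare 14 vs 13: take 13 from right. Merged: [1, 3, 6, 7, 10, 13]
Compare 14 vs 20: take 14 from left. Merged: [1, 3, 6, 7, 10, 13, 14]
Compare 25 vs 20: take 20 from right. Merged: [1, 3, 6, 7, 10, 13, 14, 20]
Append remaining from left: [25, 32, 39]. Merged: [1, 3, 6, 7, 10, 13, 14, 20, 25, 32, 39]

Final merged array: [1, 3, 6, 7, 10, 13, 14, 20, 25, 32, 39]
Total comparisons: 8

The merged array is [1, 3, 6, 7, 10, 13, 14, 20, 25, 32, 39], requiring 8 comparisons. The merge step runs in O(n) time where n is the total number of elements.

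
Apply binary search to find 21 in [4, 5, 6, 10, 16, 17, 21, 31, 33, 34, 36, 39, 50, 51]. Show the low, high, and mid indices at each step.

Binary search for 21 in [4, 5, 6, 10, 16, 17, 21, 31, 33, 34, 36, 39, 50, 51]:

lo=0, hi=13, mid=6, arr[mid]=21 -> Found target at index 6!

Binary search finds 21 at index 6 after 1 comparisons. The search repeatedly halves the search space by comparing with the middle element.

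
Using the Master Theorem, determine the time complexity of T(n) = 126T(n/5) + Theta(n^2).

Master Theorem for T(n) = 126T(n/5) + O(n^2):

a = 126, b = 5, c = 2
log_b(a) = log_5(126) = 3.0050

Case 1: c = 2 < log_5(126) = 3.0050
T(n) = O(n^(log_5 126))

For T(n) = 126T(n/5) + O(n^2): log_5(126) = 3.0050. This is Case 1 of the Master Theorem (c < log_b(a), work dominated by leaves), giving O(n^(log_5 126)).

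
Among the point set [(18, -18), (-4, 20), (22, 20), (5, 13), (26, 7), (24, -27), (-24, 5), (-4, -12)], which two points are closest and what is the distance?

Computing all pairwise distances among 8 points:

d((18, -18), (-4, 20)) = 43.909
d((18, -18), (22, 20)) = 38.2099
d((18, -18), (5, 13)) = 33.6155
d((18, -18), (26, 7)) = 26.2488
d((18, -18), (24, -27)) = 10.8167 <-- minimum
d((18, -18), (-24, 5)) = 47.8853
d((18, -18), (-4, -12)) = 22.8035
d((-4, 20), (22, 20)) = 26.0
d((-4, 20), (5, 13)) = 11.4018
d((-4, 20), (26, 7)) = 32.6956
d((-4, 20), (24, -27)) = 54.7083
d((-4, 20), (-24, 5)) = 25.0
d((-4, 20), (-4, -12)) = 32.0
d((22, 20), (5, 13)) = 18.3848
d((22, 20), (26, 7)) = 13.6015
d((22, 20), (24, -27)) = 47.0425
d((22, 20), (-24, 5)) = 48.3839
d((22, 20), (-4, -12)) = 41.2311
d((5, 13), (26, 7)) = 21.8403
d((5, 13), (24, -27)) = 44.2832
d((5, 13), (-24, 5)) = 30.0832
d((5, 13), (-4, -12)) = 26.5707
d((26, 7), (24, -27)) = 34.0588
d((26, 7), (-24, 5)) = 50.04
d((26, 7), (-4, -12)) = 35.5106
d((24, -27), (-24, 5)) = 57.6888
d((24, -27), (-4, -12)) = 31.7648
d((-24, 5), (-4, -12)) = 26.2488

Closest pair: (18, -18) and (24, -27) with distance 10.8167

The closest pair is (18, -18) and (24, -27) with Euclidean distance 10.8167. For 8 points, brute-force pairwise comparison is shown above. For large n, the divide-and-conquer algorithm (sort by x, recurse on halves, check the dividing strip) achieves O(n log n).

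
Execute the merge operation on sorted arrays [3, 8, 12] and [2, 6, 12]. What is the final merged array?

Merging process:

Compare 3 vs 2: take 2 from right. Merged: [2]
Compare 3 vs 6: take 3 from left. Merged: [2, 3]
Compare 8 vs 6: take 6 from right. Merged: [2, 3, 6]
Compare 8 vs 12: take 8 from left. Merged: [2, 3, 6, 8]
Compare 12 vs 12: take 12 from left. Merged: [2, 3, 6, 8, 12]
Append remaining from right: [12]. Merged: [2, 3, 6, 8, 12, 12]

Final merged array: [2, 3, 6, 8, 12, 12]
Total comparisons: 5

The merged array is [2, 3, 6, 8, 12, 12], requiring 5 comparisons. The merge step runs in O(n) time where n is the total number of elements.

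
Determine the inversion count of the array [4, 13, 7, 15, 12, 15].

Finding inversions in [4, 13, 7, 15, 12, 15]:

(1, 2): arr[1]=13 > arr[2]=7
(1, 4): arr[1]=13 > arr[4]=12
(3, 4): arr[3]=15 > arr[4]=12

Total inversions: 3

The array has 3 inversion(s): (1,2), (1,4), (3,4). Each pair (i,j) satisfies i < j and arr[i] > arr[j].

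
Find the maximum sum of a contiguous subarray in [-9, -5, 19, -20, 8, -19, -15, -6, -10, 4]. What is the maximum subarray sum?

Using Kadane's algorithm on [-9, -5, 19, -20, 8, -19, -15, -6, -10, 4]:

Scanning through the array:
Position 1 (value -5): max_ending_here = -5, max_so_far = -5
Position 2 (value 19): max_ending_here = 19, max_so_far = 19
Position 3 (value -20): max_ending_here = -1, max_so_far = 19
Position 4 (value 8): max_ending_here = 8, max_so_far = 19
Position 5 (value -19): max_ending_here = -11, max_so_far = 19
Position 6 (value -15): max_ending_here = -15, max_so_far = 19
Position 7 (value -6): max_ending_here = -6, max_so_far = 19
Position 8 (value -10): max_ending_here = -10, max_so_far = 19
Position 9 (value 4): max_ending_here = 4, max_so_far = 19

Maximum subarray: [19]
Maximum sum: 19

The maximum subarray is [19] with sum 19. This subarray runs from index 2 to index 2.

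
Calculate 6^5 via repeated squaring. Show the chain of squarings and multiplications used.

Computing 6^5 by squaring (build up from 6^1; each line after the first costs one multiplication):

6^1 = 6
6^2 = (6^1)^2 = 6^2 = 36
6^4 = (6^2)^2 = 36^2 = 1296
6^5 = 6 * 6^4 = 6 * 1296 = 7776

Result: 7776
Multiplications needed: 3 (3 lines after 6^1)

6^5 = 7776. Using exponentiation by squaring, this requires 3 multiplications. The key idea: if the exponent is even, square the half-power; if odd, multiply by the base once.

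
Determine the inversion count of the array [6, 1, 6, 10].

Finding inversions in [6, 1, 6, 10]:

(0, 1): arr[0]=6 > arr[1]=1

Total inversions: 1

The array has 1 inversion(s): (0,1). Each pair (i,j) satisfies i < j and arr[i] > arr[j].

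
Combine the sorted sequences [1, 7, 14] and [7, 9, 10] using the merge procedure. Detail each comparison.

Merging process:

Compare 1 vs 7: take 1 from left. Merged: [1]
Compare 7 vs 7: take 7 from left. Merged: [1, 7]
Compare 14 vs 7: take 7 from right. Merged: [1, 7, 7]
Compare 14 vs 9: take 9 from right. Merged: [1, 7, 7, 9]
Compare 14 vs 10: take 10 from right. Merged: [1, 7, 7, 9, 10]
Append remaining from left: [14]. Merged: [1, 7, 7, 9, 10, 14]

Final merged array: [1, 7, 7, 9, 10, 14]
Total comparisons: 5

The merged array is [1, 7, 7, 9, 10, 14], requiring 5 comparisons. The merge step runs in O(n) time where n is the total number of elements.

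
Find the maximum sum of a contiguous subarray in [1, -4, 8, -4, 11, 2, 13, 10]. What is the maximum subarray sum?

Using Kadane's algorithm on [1, -4, 8, -4, 11, 2, 13, 10]:

Scanning through the array:
Position 1 (value -4): max_ending_here = -3, max_so_far = 1
Position 2 (value 8): max_ending_here = 8, max_so_far = 8
Position 3 (value -4): max_ending_here = 4, max_so_far = 8
Position 4 (value 11): max_ending_here = 15, max_so_far = 15
Position 5 (value 2): max_ending_here = 17, max_so_far = 17
Position 6 (value 13): max_ending_here = 30, max_so_far = 30
Position 7 (value 10): max_ending_here = 40, max_so_far = 40

Maximum subarray: [8, -4, 11, 2, 13, 10]
Maximum sum: 40

The maximum subarray is [8, -4, 11, 2, 13, 10] with sum 40. This subarray runs from index 2 to index 7.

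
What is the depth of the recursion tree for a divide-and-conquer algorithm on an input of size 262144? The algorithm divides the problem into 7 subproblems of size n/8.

For divide and conquer with division factor 8:

Problem sizes at each level:
Level 0: 262144
Level 1: 32768
Level 2: 4096
Level 3: 512
Level 4: 64
Level 5: 8
Level 6: 1

The root is level 0 and the size-1 base case is level 6 (the tree spans levels 0 through 6, i.e. 7 levels counting the root), so the depth is the number of divisions: log_8(262144) = 6

The recursion tree depth is log_8(262144) = 6. At each level, the problem size is divided by 8, so it takes 6 divisions to reduce to a base case of size 1. The algorithm makes 7 recursive calls at each level.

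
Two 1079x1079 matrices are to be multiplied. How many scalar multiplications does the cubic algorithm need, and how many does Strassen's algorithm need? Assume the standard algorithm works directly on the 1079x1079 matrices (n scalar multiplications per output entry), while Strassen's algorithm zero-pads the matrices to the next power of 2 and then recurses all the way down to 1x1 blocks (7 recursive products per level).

Matrix multiplication for 1079x1079 matrices:

Strassen's algorithm requires power-of-2 dimensions. Pad 1079x1079 to 2048x2048 (next power of 2).

Standard algorithm: 1079^3 = 1256216039 multiplications
Strassen's algorithm: 7^(log2(2048)) = 7^11 = 1977326743 multiplications
Difference: 1256216039 - 1977326743 = -721110704 (Strassen uses MORE here due to padding overhead — for small or just-over-power-of-2 n, padding can outweigh the per-level savings)

Standard: 1256216039 multiplications (1079^3). Strassen: 1977326743 multiplications (7^11, after padding to 2048x2048). Strassen reduces 8 recursive multiplications to 7 at each level.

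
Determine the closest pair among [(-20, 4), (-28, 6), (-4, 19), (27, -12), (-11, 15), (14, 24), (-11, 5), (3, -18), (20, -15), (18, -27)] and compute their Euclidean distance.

Computing all pairwise distances among 10 points:

d((-20, 4), (-28, 6)) = 8.2462
d((-20, 4), (-4, 19)) = 21.9317
d((-20, 4), (27, -12)) = 49.6488
d((-20, 4), (-11, 15)) = 14.2127
d((-20, 4), (14, 24)) = 39.4462
d((-20, 4), (-11, 5)) = 9.0554
d((-20, 4), (3, -18)) = 31.8277
d((-20, 4), (20, -15)) = 44.2832
d((-20, 4), (18, -27)) = 49.0408
d((-28, 6), (-4, 19)) = 27.2947
d((-28, 6), (27, -12)) = 57.8705
d((-28, 6), (-11, 15)) = 19.2354
d((-28, 6), (14, 24)) = 45.6946
d((-28, 6), (-11, 5)) = 17.0294
d((-28, 6), (3, -18)) = 39.2046
d((-28, 6), (20, -15)) = 52.3927
d((-28, 6), (18, -27)) = 56.6127
d((-4, 19), (27, -12)) = 43.8406
d((-4, 19), (-11, 15)) = 8.0623
d((-4, 19), (14, 24)) = 18.6815
d((-4, 19), (-11, 5)) = 15.6525
d((-4, 19), (3, -18)) = 37.6563
d((-4, 19), (20, -15)) = 41.6173
d((-4, 19), (18, -27)) = 50.9902
d((27, -12), (-11, 15)) = 46.6154
d((27, -12), (14, 24)) = 38.2753
d((27, -12), (-11, 5)) = 41.6293
d((27, -12), (3, -18)) = 24.7386
d((27, -12), (20, -15)) = 7.6158 <-- minimum
d((27, -12), (18, -27)) = 17.4929
d((-11, 15), (14, 24)) = 26.5707
d((-11, 15), (-11, 5)) = 10.0
d((-11, 15), (3, -18)) = 35.8469
d((-11, 15), (20, -15)) = 43.1393
d((-11, 15), (18, -27)) = 51.0392
d((14, 24), (-11, 5)) = 31.4006
d((14, 24), (3, -18)) = 43.4166
d((14, 24), (20, -15)) = 39.4588
d((14, 24), (18, -27)) = 51.1566
d((-11, 5), (3, -18)) = 26.9258
d((-11, 5), (20, -15)) = 36.8917
d((-11, 5), (18, -27)) = 43.1856
d((3, -18), (20, -15)) = 17.2627
d((3, -18), (18, -27)) = 17.4929
d((20, -15), (18, -27)) = 12.1655

Closest pair: (27, -12) and (20, -15) with distance 7.6158

The closest pair is (27, -12) and (20, -15) with Euclidean distance 7.6158. For 10 points, brute-force pairwise comparison is shown above. For large n, the divide-and-conquer algorithm (sort by x, recurse on halves, check the dividing strip) achieves O(n log n).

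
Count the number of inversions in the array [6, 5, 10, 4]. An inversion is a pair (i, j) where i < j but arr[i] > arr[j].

Finding inversions in [6, 5, 10, 4]:

(0, 1): arr[0]=6 > arr[1]=5
(0, 3): arr[0]=6 > arr[3]=4
(1, 3): arr[1]=5 > arr[3]=4
(2, 3): arr[2]=10 > arr[3]=4

Total inversions: 4

The array has 4 inversion(s): (0,1), (0,3), (1,3), (2,3). Each pair (i,j) satisfies i < j and arr[i] > arr[j].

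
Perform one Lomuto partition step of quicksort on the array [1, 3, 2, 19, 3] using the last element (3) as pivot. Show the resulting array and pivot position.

Lomuto partition with pivot = 3:

Initial array: [1, 3, 2, 19, 3]

arr[0]=1 <= 3: swap with position 0, array becomes [1, 3, 2, 19, 3]
arr[1]=3 <= 3: swap with position 1, array becomes [1, 3, 2, 19, 3]
arr[2]=2 <= 3: swap with position 2, array becomes [1, 3, 2, 19, 3]
arr[3]=19 > 3: no swap

Place pivot at position 3: [1, 3, 2, 3, 19]
Pivot position: 3

After partitioning with pivot 3, the array becomes [1, 3, 2, 3, 19]. The pivot is placed at index 3. All elements to the left of the pivot are <= 3, and all elements to the right are > 3.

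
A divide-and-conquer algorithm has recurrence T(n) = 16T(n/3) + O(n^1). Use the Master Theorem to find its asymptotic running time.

Master Theorem for T(n) = 16T(n/3) + O(n^1):

a = 16, b = 3, c = 1
log_b(a) = log_3(16) = 2.5237

Case 1: c = 1 < log_3(16) = 2.5237
T(n) = O(n^(log_3 16))

For T(n) = 16T(n/3) + O(n^1): log_3(16) = 2.5237. This is Case 1 of the Master Theorem (c < log_b(a), work dominated by leaves), giving O(n^(log_3 16)).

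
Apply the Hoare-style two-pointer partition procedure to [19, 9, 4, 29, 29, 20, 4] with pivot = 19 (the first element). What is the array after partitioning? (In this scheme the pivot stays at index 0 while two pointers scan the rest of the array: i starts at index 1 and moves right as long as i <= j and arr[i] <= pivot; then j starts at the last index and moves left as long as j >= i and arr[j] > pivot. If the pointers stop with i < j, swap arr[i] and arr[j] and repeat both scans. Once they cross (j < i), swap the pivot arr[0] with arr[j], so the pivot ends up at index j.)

Hoare-style two-pointer partition with pivot = 19:

Initial array: [19, 9, 4, 29, 29, 20, 4]

Pointers start at i = 1, j = 6.
i stops at index 3 (arr[3]=29 > 19), j stops at index 6 (arr[6]=4 <= 19): swap arr[3] and arr[6], array becomes [19, 9, 4, 4, 29, 20, 29]
i ends at 4, j ends at 3: the pointers have crossed (j < i), so scanning stops.

Swap pivot arr[0] with arr[3] to place pivot at position 3: [4, 9, 4, 19, 29, 20, 29]
Pivot position: 3

After partitioning with pivot 19, the array becomes [4, 9, 4, 19, 29, 20, 29]. The pivot is placed at index 3. All elements to the left of the pivot are <= 19, and all elements to the right are > 19.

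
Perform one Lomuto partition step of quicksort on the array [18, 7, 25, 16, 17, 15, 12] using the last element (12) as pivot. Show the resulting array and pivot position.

Lomuto partition with pivot = 12:

Initial array: [18, 7, 25, 16, 17, 15, 12]

arr[0]=18 > 12: no swap
arr[1]=7 <= 12: swap with position 0, array becomes [7, 18, 25, 16, 17, 15, 12]
arr[2]=25 > 12: no swap
arr[3]=16 > 12: no swap
arr[4]=17 > 12: no swap
arr[5]=15 > 12: no swap

Place pivot at position 1: [7, 12, 25, 16, 17, 15, 18]
Pivot position: 1

After partitioning with pivot 12, the array becomes [7, 12, 25, 16, 17, 15, 18]. The pivot is placed at index 1. All elements to the left of the pivot are <= 12, and all elements to the right are > 12.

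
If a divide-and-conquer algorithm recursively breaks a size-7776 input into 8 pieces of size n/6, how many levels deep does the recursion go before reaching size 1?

For divide and conquer with division factor 6:

Problem sizes at each level:
Level 0: 7776
Level 1: 1296
Level 2: 216
Level 3: 36
Level 4: 6
Level 5: 1

The root is level 0 and the size-1 base case is level 5 (the tree spans levels 0 through 5, i.e. 6 levels counting the root), so the depth is the number of divisions: log_6(7776) = 5

The recursion tree depth is log_6(7776) = 5. At each level, the problem size is divided by 6, so it takes 5 divisions to reduce to a base case of size 1. The algorithm makes 8 recursive calls at each level.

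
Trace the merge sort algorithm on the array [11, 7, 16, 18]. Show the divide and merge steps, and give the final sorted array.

Merge sort trace:

Split: [11, 7, 16, 18] -> [11, 7] and [16, 18]
  Split: [11, 7] -> [11] and [7]
  Merge: [11] + [7] -> [7, 11]
  Split: [16, 18] -> [16] and [18]
  Merge: [16] + [18] -> [16, 18]
Merge: [7, 11] + [16, 18] -> [7, 11, 16, 18]

Final sorted array: [7, 11, 16, 18]

The merge sort proceeds by recursively splitting the array and merging sorted halves.
After all merges, the sorted array is [7, 11, 16, 18].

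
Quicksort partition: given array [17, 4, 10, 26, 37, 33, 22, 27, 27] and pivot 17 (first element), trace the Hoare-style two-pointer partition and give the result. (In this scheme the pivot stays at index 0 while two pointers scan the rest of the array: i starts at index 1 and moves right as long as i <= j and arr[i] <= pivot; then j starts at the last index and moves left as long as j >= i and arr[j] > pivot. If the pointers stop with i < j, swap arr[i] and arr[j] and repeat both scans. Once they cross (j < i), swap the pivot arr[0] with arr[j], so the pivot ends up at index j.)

Hoare-style two-pointer partition with pivot = 17:

Initial array: [17, 4, 10, 26, 37, 33, 22, 27, 27]

Pointers start at i = 1, j = 8.
i ends at 3, j ends at 2: the pointers have crossed (j < i), so scanning stops.

Swap pivot arr[0] with arr[2] to place pivot at position 2: [10, 4, 17, 26, 37, 33, 22, 27, 27]
Pivot position: 2

After partitioning with pivot 17, the array becomes [10, 4, 17, 26, 37, 33, 22, 27, 27]. The pivot is placed at index 2. All elements to the left of the pivot are <= 17, and all elements to the right are > 17.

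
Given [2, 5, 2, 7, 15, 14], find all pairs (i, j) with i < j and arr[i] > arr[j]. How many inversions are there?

Finding inversions in [2, 5, 2, 7, 15, 14]:

(1, 2): arr[1]=5 > arr[2]=2
(4, 5): arr[4]=15 > arr[5]=14

Total inversions: 2

The array has 2 inversion(s): (1,2), (4,5). Each pair (i,j) satisfies i < j and arr[i] > arr[j].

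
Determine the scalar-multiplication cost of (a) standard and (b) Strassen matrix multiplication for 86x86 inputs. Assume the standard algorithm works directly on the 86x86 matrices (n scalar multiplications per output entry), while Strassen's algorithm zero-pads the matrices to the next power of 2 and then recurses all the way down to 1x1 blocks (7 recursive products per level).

Matrix multiplication for 86x86 matrices:

Strassen's algorithm requires power-of-2 dimensions. Pad 86x86 to 128x128 (next power of 2).

Standard algorithm: 86^3 = 636056 multiplications
Strassen's algorithm: 7^(log2(128)) = 7^7 = 823543 multiplications
Difference: 636056 - 823543 = -187487 (Strassen uses MORE here due to padding overhead — for small or just-over-power-of-2 n, padding can outweigh the per-level savings)

Standard: 636056 multiplications (86^3). Strassen: 823543 multiplications (7^7, after padding to 128x128). Strassen reduces 8 recursive multiplications to 7 at each level.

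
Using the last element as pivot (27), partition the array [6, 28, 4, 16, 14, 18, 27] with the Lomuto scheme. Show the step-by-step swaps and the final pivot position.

Lomuto partition with pivot = 27:

Initial array: [6, 28, 4, 16, 14, 18, 27]

arr[0]=6 <= 27: swap with position 0, array becomes [6, 28, 4, 16, 14, 18, 27]
arr[1]=28 > 27: no swap
arr[2]=4 <= 27: swap with position 1, array becomes [6, 4, 28, 16, 14, 18, 27]
arr[3]=16 <= 27: swap with position 2, array becomes [6, 4, 16, 28, 14, 18, 27]
arr[4]=14 <= 27: swap with position 3, array becomes [6, 4, 16, 14, 28, 18, 27]
arr[5]=18 <= 27: swap with position 4, array becomes [6, 4, 16, 14, 18, 28, 27]

Place pivot at position 5: [6, 4, 16, 14, 18, 27, 28]
Pivot position: 5

After partitioning with pivot 27, the array becomes [6, 4, 16, 14, 18, 27, 28]. The pivot is placed at index 5. All elements to the left of the pivot are <= 27, and all elements to the right are > 27.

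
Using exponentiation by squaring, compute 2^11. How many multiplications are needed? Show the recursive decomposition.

Computing 2^11 by squaring (build up from 2^1; each line after the first costs one multiplication):

2^1 = 2
2^2 = (2^1)^2 = 2^2 = 4
2^4 = (2^2)^2 = 4^2 = 16
2^5 = 2 * 2^4 = 2 * 16 = 32
2^10 = (2^5)^2 = 32^2 = 1024
2^11 = 2 * 2^10 = 2 * 1024 = 2048

Result: 2048
Multiplications needed: 5 (5 lines after 2^1)

2^11 = 2048. Using exponentiation by squaring, this requires 5 multiplications. The key idea: if the exponent is even, square the half-power; if odd, multiply by the base once.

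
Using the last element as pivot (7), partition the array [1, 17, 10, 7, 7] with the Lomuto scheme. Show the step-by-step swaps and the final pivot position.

Lomuto partition with pivot = 7:

Initial array: [1, 17, 10, 7, 7]

arr[0]=1 <= 7: swap with position 0, array becomes [1, 17, 10, 7, 7]
arr[1]=17 > 7: no swap
arr[2]=10 > 7: no swap
arr[3]=7 <= 7: swap with position 1, array becomes [1, 7, 10, 17, 7]

Place pivot at position 2: [1, 7, 7, 17, 10]
Pivot position: 2

After partitioning with pivot 7, the array becomes [1, 7, 7, 17, 10]. The pivot is placed at index 2. All elements to the left of the pivot are <= 7, and all elements to the right are > 7.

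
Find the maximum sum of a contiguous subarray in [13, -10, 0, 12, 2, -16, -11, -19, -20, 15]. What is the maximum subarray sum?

Using Kadane's algorithm on [13, -10, 0, 12, 2, -16, -11, -19, -20, 15]:

Scanning through the array:
Position 1 (value -10): max_ending_here = 3, max_so_far = 13
Position 2 (value 0): max_ending_here = 3, max_so_far = 13
Position 3 (value 12): max_ending_here = 15, max_so_far = 15
Position 4 (value 2): max_ending_here = 17, max_so_far = 17
Position 5 (value -16): max_ending_here = 1, max_so_far = 17
Position 6 (value -11): max_ending_here = -10, max_so_far = 17
Position 7 (value -19): max_ending_here = -19, max_so_far = 17
Position 8 (value -20): max_ending_here = -20, max_so_far = 17
Position 9 (value 15): max_ending_here = 15, max_so_far = 17

Maximum subarray: [13, -10, 0, 12, 2]
Maximum sum: 17

The maximum subarray is [13, -10, 0, 12, 2] with sum 17. This subarray runs from index 0 to index 4.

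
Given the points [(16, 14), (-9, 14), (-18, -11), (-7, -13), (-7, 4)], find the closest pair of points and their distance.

Computing all pairwise distances among 5 points:

d((16, 14), (-9, 14)) = 25.0
d((16, 14), (-18, -11)) = 42.2019
d((16, 14), (-7, -13)) = 35.4683
d((16, 14), (-7, 4)) = 25.0799
d((-9, 14), (-18, -11)) = 26.5707
d((-9, 14), (-7, -13)) = 27.074
d((-9, 14), (-7, 4)) = 10.198 <-- minimum
d((-18, -11), (-7, -13)) = 11.1803
d((-18, -11), (-7, 4)) = 18.6011
d((-7, -13), (-7, 4)) = 17.0

Closest pair: (-9, 14) and (-7, 4) with distance 10.198

The closest pair is (-9, 14) and (-7, 4) with Euclidean distance 10.198. For 5 points, brute-force pairwise comparison is shown above. For large n, the divide-and-conquer algorithm (sort by x, recurse on halves, check the dividing strip) achieves O(n log n).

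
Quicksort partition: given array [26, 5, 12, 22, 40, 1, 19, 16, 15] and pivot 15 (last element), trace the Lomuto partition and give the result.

Lomuto partition with pivot = 15:

Initial array: [26, 5, 12, 22, 40, 1, 19, 16, 15]

arr[0]=26 > 15: no swap
arr[1]=5 <= 15: swap with position 0, array becomes [5, 26, 12, 22, 40, 1, 19, 16, 15]
arr[2]=12 <= 15: swap with position 1, array becomes [5, 12, 26, 22, 40, 1, 19, 16, 15]
arr[3]=22 > 15: no swap
arr[4]=40 > 15: no swap
arr[5]=1 <= 15: swap with position 2, array becomes [5, 12, 1, 22, 40, 26, 19, 16, 15]
arr[6]=19 > 15: no swap
arr[7]=16 > 15: no swap

Place pivot at position 3: [5, 12, 1, 15, 40, 26, 19, 16, 22]
Pivot position: 3

After partitioning with pivot 15, the array becomes [5, 12, 1, 15, 40, 26, 19, 16, 22]. The pivot is placed at index 3. All elements to the left of the pivot are <= 15, and all elements to the right are > 15.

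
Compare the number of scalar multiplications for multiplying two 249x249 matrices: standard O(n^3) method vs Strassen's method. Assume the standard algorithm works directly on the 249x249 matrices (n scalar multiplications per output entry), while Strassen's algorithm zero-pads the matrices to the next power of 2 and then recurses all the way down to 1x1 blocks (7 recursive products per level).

Matrix multiplication for 249x249 matrices:

Strassen's algorithm requires power-of-2 dimensions. Pad 249x249 to 256x256 (next power of 2).

Standard algorithm: 249^3 = 15438249 multiplications
Strassen's algorithm: 7^(log2(256)) = 7^8 = 5764801 multiplications
Savings: 15438249 - 5764801 = 9673448 multiplications

Standard: 15438249 multiplications (249^3). Strassen: 5764801 multiplications (7^8, after padding to 256x256). Strassen reduces 8 recursive multiplications to 7 at each level.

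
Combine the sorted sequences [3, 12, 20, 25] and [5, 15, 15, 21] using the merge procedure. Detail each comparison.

Merging process:

Compare 3 vs 5: take 3 from left. Merged: [3]
Compare 12 vs 5: take 5 from right. Merged: [3, 5]
Compare 12 vs 15: take 12 from left. Merged: [3, 5, 12]
Compare 20 vs 15: take 15 from right. Merged: [3, 5, 12, 15]
Compare 20 vs 15: take 15 from right. Merged: [3, 5, 12, 15, 15]
Compare 20 vs 21: take 20 from left. Merged: [3, 5, 12, 15, 15, 20]
Compare 25 vs 21: take 21 from right. Merged: [3, 5, 12, 15, 15, 20, 21]
Append remaining from left: [25]. Merged: [3, 5, 12, 15, 15, 20, 21, 25]

Final merged array: [3, 5, 12, 15, 15, 20, 21, 25]
Total comparisons: 7

The merged array is [3, 5, 12, 15, 15, 20, 21, 25], requiring 7 comparisons. The merge step runs in O(n) time where n is the total number of elements.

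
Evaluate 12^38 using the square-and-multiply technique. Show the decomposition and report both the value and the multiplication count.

Computing 12^38 by squaring (build up from 12^1; each line after the first costs one multiplication):

12^1 = 12
12^2 = (12^1)^2 = 12^2 = 144
12^4 = (12^2)^2 = 144^2 = 20736
12^8 = (12^4)^2 = 20736^2 = 429981696
12^9 = 12 * 12^8 = 12 * 429981696 = 5159780352
12^18 = (12^9)^2 = 5159780352^2 = 26623333280885243904
12^19 = 12 * 12^18 = 12 * 26623333280885243904 = 319479999370622926848
12^38 = (12^19)^2 = 319479999370622926848^2 = 102067469997853225734913580209377959215104

Result: 102067469997853225734913580209377959215104
Multiplications needed: 7 (7 lines after 12^1)

12^38 = 102067469997853225734913580209377959215104. Using exponentiation by squaring, this requires 7 multiplications. The key idea: if the exponent is even, square the half-power; if odd, multiply by the base once.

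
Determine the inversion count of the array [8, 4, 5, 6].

Finding inversions in [8, 4, 5, 6]:

(0, 1): arr[0]=8 > arr[1]=4
(0, 2): arr[0]=8 > arr[2]=5
(0, 3): arr[0]=8 > arr[3]=6

Total inversions: 3

The array has 3 inversion(s): (0,1), (0,2), (0,3). Each pair (i,j) satisfies i < j and arr[i] > arr[j].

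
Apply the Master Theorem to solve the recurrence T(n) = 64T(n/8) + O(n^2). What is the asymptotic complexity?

Master Theorem for T(n) = 64T(n/8) + O(n^2):

a = 64, b = 8, c = 2
log_b(a) = log_8(64) = 2.0000

Case 2: c = 2 = log_8(64) = 2.0000
T(n) = O(n^2 log n) = O(n^2 log n)

For T(n) = 64T(n/8) + O(n^2): log_8(64) = 2.0000. This is Case 2 of the Master Theorem (c = log_b(a), equal work at all levels), giving O(n^2 log n).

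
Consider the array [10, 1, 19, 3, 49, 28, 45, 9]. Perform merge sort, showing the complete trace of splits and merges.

Merge sort trace:

Split: [10, 1, 19, 3, 49, 28, 45, 9] -> [10, 1, 19, 3] and [49, 28, 45, 9]
  Split: [10, 1, 19, 3] -> [10, 1] and [19, 3]
    Split: [10, 1] -> [10] and [1]
    Merge: [10] + [1] -> [1, 10]
    Split: [19, 3] -> [19] and [3]
    Merge: [19] + [3] -> [3, 19]
  Merge: [1, 10] + [3, 19] -> [1, 3, 10, 19]
  Split: [49, 28, 45, 9] -> [49, 28] and [45, 9]
    Split: [49, 28] -> [49] and [28]
    Merge: [49] + [28] -> [28, 49]
    Split: [45, 9] -> [45] and [9]
    Merge: [45] + [9] -> [9, 45]
  Merge: [28, 49] + [9, 45] -> [9, 28, 45, 49]
Merge: [1, 3, 10, 19] + [9, 28, 45, 49] -> [1, 3, 9, 10, 19, 28, 45, 49]

Final sorted array: [1, 3, 9, 10, 19, 28, 45, 49]

The merge sort proceeds by recursively splitting the array and merging sorted halves.
After all merges, the sorted array is [1, 3, 9, 10, 19, 28, 45, 49].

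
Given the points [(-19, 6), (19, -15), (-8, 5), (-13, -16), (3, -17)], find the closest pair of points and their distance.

Computing all pairwise distances among 5 points:

d((-19, 6), (19, -15)) = 43.4166
d((-19, 6), (-8, 5)) = 11.0454 <-- minimum
d((-19, 6), (-13, -16)) = 22.8035
d((-19, 6), (3, -17)) = 31.8277
d((19, -15), (-8, 5)) = 33.6006
d((19, -15), (-13, -16)) = 32.0156
d((19, -15), (3, -17)) = 16.1245
d((-8, 5), (-13, -16)) = 21.587
d((-8, 5), (3, -17)) = 24.5967
d((-13, -16), (3, -17)) = 16.0312

Closest pair: (-19, 6) and (-8, 5) with distance 11.0454

The closest pair is (-19, 6) and (-8, 5) with Euclidean distance 11.0454. For 5 points, brute-force pairwise comparison is shown above. For large n, the divide-and-conquer algorithm (sort by x, recurse on halves, check the dividing strip) achieves O(n log n).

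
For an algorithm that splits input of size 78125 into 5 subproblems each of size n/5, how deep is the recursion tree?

For divide and conquer with division factor 5:

Problem sizes at each level:
Level 0: 78125
Level 1: 15625
Level 2: 3125
Level 3: 625
Level 4: 125
Level 5: 25
Level 6: 5
Level 7: 1

The root is level 0 and the size-1 base case is level 7 (the tree spans levels 0 through 7, i.e. 8 levels counting the root), so the depth is the number of divisions: log_5(78125) = 7

The recursion tree depth is log_5(78125) = 7. At each level, the problem size is divided by 5, so it takes 7 divisions to reduce to a base case of size 1. The algorithm makes 5 recursive calls at each level.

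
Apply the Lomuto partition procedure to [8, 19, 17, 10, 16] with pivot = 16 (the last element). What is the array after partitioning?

Lomuto partition with pivot = 16:

Initial array: [8, 19, 17, 10, 16]

arr[0]=8 <= 16: swap with position 0, array becomes [8, 19, 17, 10, 16]
arr[1]=19 > 16: no swap
arr[2]=17 > 16: no swap
arr[3]=10 <= 16: swap with position 1, array becomes [8, 10, 17, 19, 16]

Place pivot at position 2: [8, 10, 16, 19, 17]
Pivot position: 2

After partitioning with pivot 16, the array becomes [8, 10, 16, 19, 17]. The pivot is placed at index 2. All elements to the left of the pivot are <= 16, and all elements to the right are > 16.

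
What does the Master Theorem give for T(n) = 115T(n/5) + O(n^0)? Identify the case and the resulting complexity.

Master Theorem for T(n) = 115T(n/5) + O(n^0):

a = 115, b = 5, c = 0
log_b(a) = log_5(115) = 2.9482

Case 1: c = 0 < log_5(115) = 2.9482
T(n) = O(n^(log_5 115))

For T(n) = 115T(n/5) + O(n^0): log_5(115) = 2.9482. This is Case 1 of the Master Theorem (c < log_b(a), work dominated by leaves), giving O(n^(log_5 115)).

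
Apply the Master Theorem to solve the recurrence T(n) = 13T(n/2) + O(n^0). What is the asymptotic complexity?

Master Theorem for T(n) = 13T(n/2) + O(n^0):

a = 13, b = 2, c = 0
log_b(a) = log_2(13) = 3.7004

Case 1: c = 0 < log_2(13) = 3.7004
T(n) = O(n^(log_2 13))

For T(n) = 13T(n/2) + O(n^0): log_2(13) = 3.7004. This is Case 1 of the Master Theorem (c < log_b(a), work dominated by leaves), giving O(n^(log_2 13)).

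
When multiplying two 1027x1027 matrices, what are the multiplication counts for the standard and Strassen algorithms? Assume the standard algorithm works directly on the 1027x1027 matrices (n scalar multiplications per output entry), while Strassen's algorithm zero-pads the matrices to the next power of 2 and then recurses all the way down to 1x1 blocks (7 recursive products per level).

Matrix multiplication for 1027x1027 matrices:

Strassen's algorithm requires power-of-2 dimensions. Pad 1027x1027 to 2048x2048 (next power of 2).

Standard algorithm: 1027^3 = 1083206683 multiplications
Strassen's algorithm: 7^(log2(2048)) = 7^11 = 1977326743 multiplications
Difference: 1083206683 - 1977326743 = -894120060 (Strassen uses MORE here due to padding overhead — for small or just-over-power-of-2 n, padding can outweigh the per-level savings)

Standard: 1083206683 multiplications (1027^3). Strassen: 1977326743 multiplications (7^11, after padding to 2048x2048). Strassen reduces 8 recursive multiplications to 7 at each level.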